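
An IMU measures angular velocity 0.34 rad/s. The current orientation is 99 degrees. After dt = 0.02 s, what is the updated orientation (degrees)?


delta_theta = w * dt = 0.34 * 0.02 = 0.0068 rad
= 0.3896 deg
theta_new = 99 + 0.3896 = 99.3896 deg


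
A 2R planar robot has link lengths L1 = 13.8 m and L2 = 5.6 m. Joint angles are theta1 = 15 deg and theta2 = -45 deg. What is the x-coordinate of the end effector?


Convert angles to radians: theta1 = 0.2618, theta2 = -0.7854
x = L1*cos(theta1) + L2*cos(theta1+theta2)
x = 13.3298 + 4.8497
x = 18.1795


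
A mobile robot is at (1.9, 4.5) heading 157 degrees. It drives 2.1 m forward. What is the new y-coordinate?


y_new = y0 + d*sin(theta)
= 4.5 + 2.1*sin(157)
= 4.5 + 0.8205
= 5.3205


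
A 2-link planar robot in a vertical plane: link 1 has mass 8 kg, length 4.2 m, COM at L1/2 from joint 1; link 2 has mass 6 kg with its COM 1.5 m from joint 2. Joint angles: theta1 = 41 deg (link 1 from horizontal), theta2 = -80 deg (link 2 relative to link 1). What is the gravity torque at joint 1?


Horizontal distance from joint 1 to link-1 COM:
  x_c1 = (L1/2)*cos(t1) = 2.1 * 0.7547 = 1.5849 m
Horizontal distance from joint 1 to link-2 COM:
  x_c2 = L1*cos(t1) + Lc2*cos(t1+t2)
       = 4.2*0.7547 + 1.5*0.7771 = 4.3355 m
tau1 = m1*g*x_c1 + m2*g*x_c2
     = 8*9.81*1.5849 + 6*9.81*4.3355
     = 124.3822 + 255.1875
     = 379.5697 Nm


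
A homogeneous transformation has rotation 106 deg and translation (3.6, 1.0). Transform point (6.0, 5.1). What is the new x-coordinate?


x' = cos(theta)*px - sin(theta)*py + tx
= -0.2756*6.0 - 0.9613*5.1 + 3.6
= -2.9563


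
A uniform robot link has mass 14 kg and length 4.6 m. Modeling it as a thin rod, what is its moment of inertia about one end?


I = (1/3) * m * L^2
= (1/3) * 14 * 4.6^2
= 0.333333 * 14 * 21.16
= 98.7467 kg*m^2


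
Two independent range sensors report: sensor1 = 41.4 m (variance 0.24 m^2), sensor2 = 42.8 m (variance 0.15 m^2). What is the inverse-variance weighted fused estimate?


w1 = (1/var1) / (1/var1 + 1/var2)
   = 4.1667 / (4.1667 + 6.6667) = 0.3846
w2 = 1 - w1 = 0.6154
fused = w1*s1 + w2*s2 = 15.9231 + 26.3385
= 42.2615 m


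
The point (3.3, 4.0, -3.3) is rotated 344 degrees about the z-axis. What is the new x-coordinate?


Rotation about z-axis: x' = x*cos(theta) - y*sin(theta)
= 3.3 * 0.9613 - 4.0 * -0.2756
= 4.2747


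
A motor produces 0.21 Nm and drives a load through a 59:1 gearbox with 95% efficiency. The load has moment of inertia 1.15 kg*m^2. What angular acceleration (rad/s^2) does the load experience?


tau_out = tau_motor * N * eta
= 0.21 * 59 * 0.95 = 11.7705 Nm
alpha = tau_out / I = 11.7705 / 1.15
= 10.2352 rad/s^2


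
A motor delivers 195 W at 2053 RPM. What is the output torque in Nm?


omega = 2053 * 2*pi/60 = 214.9897 rad/s
tau = P / omega = 195 / 214.9897
= 0.907 Nm


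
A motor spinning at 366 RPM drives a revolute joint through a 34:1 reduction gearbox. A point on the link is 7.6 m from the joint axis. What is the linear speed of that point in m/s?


omega_motor = 366 * 2*pi/60 = 38.3274 rad/s
omega_joint = omega_motor / 34 = 1.1273 rad/s
v = omega_joint * r = 1.1273 * 7.6
= 8.5673 m/s


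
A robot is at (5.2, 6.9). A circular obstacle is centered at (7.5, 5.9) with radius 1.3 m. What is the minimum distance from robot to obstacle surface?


center_dist = sqrt((5.2-7.5)^2 + (6.9-5.9)^2)
= sqrt(5.29 + 1.0)
= 2.508
min_dist = center_dist - radius = 2.508 - 1.3 = 1.208 m


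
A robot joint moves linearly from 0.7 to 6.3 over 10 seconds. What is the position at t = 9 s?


s = t/T = 9/10 = 0.9
p(t) = p0 + (pf-p0)*s
= 0.7 + (6.3 - 0.7) * 0.9
= 5.74


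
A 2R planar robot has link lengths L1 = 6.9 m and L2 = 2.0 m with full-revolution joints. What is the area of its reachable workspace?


r_max = L1 + L2 = 8.9 m
r_min = |L1 - L2| = 4.9 m
Area = pi*(r_max^2 - r_min^2)
= pi*(79.21 - 24.01)
= pi * 55.2
= 173.4159 m^2


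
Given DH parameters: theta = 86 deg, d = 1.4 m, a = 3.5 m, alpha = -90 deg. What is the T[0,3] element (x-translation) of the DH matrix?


T[0,3] = a * cos(theta)
= 3.5 * cos(86 deg)
= 3.5 * 0.0698
= 0.2441


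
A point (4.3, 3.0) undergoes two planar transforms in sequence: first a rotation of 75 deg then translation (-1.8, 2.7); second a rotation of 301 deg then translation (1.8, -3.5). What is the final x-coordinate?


After transform 1:
x1 = cos(75)*4.3 - sin(75)*3.0 + -1.8 = -3.5849
y1 = sin(75)*4.3 + cos(75)*3.0 + 2.7 = 7.6299
After transform 2:
x2 = cos(301)*-3.5849 - sin(301)*7.6299 + 1.8
= 6.4938


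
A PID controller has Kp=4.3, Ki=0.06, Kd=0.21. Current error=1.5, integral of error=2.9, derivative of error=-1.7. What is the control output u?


u = Kp*e + Ki*int(e) + Kd*de/dt
= 4.3*1.5 + 0.06*2.9 + 0.21*(-1.7)
= 6.45 + 0.174 + -0.357
= 6.267


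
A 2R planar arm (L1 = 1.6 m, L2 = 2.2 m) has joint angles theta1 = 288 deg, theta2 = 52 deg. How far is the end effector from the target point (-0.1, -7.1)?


End effector via forward kinematics:
x = L1*cos(t1) + L2*cos(t1+t2) = 2.5618
y = L1*sin(t1) + L2*sin(t1+t2) = -2.2741
Distance to target:
d = sqrt((-0.1 - 2.5618)^2 + (-7.1 - -2.2741)^2)
= sqrt(7.0849 + 23.289)
= 5.5113 m


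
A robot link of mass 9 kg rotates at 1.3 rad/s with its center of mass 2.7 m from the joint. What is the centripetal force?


F = m * omega^2 * r
= 9 * 1.3^2 * 2.7
= 9 * 1.69 * 2.7
= 41.067 N


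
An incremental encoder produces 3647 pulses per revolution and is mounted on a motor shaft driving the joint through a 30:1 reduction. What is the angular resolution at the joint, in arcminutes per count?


counts per rev = 3647
effective counts at joint = 3647 * 30 = 109410
resolution = 360*60 / 109410
= 0.1974 arcmin/count


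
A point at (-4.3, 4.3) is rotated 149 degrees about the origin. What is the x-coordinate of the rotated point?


x' = x*cos(theta) - y*sin(theta)
cos(149 deg) = -0.8572, sin(149 deg) = 0.515
x' = -4.3 * -0.8572 - 4.3 * 0.515
= 3.6858 - 2.2147
= 1.4712


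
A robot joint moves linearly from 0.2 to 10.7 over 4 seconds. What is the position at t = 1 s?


s = t/T = 1/4 = 0.25
p(t) = p0 + (pf-p0)*s
= 0.2 + (10.7 - 0.2) * 0.25
= 2.825


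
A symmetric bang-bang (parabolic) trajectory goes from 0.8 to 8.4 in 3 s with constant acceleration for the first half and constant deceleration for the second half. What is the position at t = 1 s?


Symmetric rest-to-rest: each phase covers (pf-p0)/2 in time T/2. 0.5*a*(T/2)^2 = (pf-p0)/2 => a = 4*(pf-p0)/T^2
a = 4*(8.4-0.8)/3^2 = 3.3778
t = 1 is in the acceleration phase (t <= T/2).
p = p0 + 0.5*a*t^2 = 0.8 + 0.5*3.3778*1^2
= 2.4889


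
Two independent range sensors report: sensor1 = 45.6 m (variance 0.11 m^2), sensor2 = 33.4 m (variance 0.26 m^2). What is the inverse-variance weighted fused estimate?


w1 = (1/var1) / (1/var1 + 1/var2)
   = 9.0909 / (9.0909 + 3.8462) = 0.7027
w2 = 1 - w1 = 0.2973
fused = w1*s1 + w2*s2 = 32.0432 + 9.9297
= 41.973 m


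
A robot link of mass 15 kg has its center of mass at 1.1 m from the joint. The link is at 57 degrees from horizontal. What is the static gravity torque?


tau = m*g*L*cos(angle)
= 15 * 9.81 * 1.1 * cos(57 deg)
= 15 * 9.81 * 1.1 * 0.5446
= 88.158 Nm


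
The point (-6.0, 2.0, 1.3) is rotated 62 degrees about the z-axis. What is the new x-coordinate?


Rotation about z-axis: x' = x*cos(theta) - y*sin(theta)
= -6.0 * 0.4695 - 2.0 * 0.8829
= -4.5827


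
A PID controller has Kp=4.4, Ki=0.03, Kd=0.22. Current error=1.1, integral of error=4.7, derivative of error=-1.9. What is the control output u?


u = Kp*e + Ki*int(e) + Kd*de/dt
= 4.4*1.1 + 0.03*4.7 + 0.22*(-1.9)
= 4.84 + 0.141 + -0.418
= 4.563


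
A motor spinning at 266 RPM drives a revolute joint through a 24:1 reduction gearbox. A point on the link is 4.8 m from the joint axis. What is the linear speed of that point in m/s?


omega_motor = 266 * 2*pi/60 = 27.8555 rad/s
omega_joint = omega_motor / 24 = 1.1606 rad/s
v = omega_joint * r = 1.1606 * 4.8
= 5.5711 m/s


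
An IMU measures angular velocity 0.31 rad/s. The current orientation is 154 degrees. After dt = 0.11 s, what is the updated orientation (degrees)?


delta_theta = w * dt = 0.31 * 0.11 = 0.0341 rad
= 1.9538 deg
theta_new = 154 + 1.9538 = 155.9538 deg


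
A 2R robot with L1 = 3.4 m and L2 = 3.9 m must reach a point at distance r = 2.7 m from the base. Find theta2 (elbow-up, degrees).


cos(theta2) = (r^2 - L1^2 - L2^2) / (2*L1*L2)
cos(theta2) = (7.29 - 11.56 - 15.21) / 26.52
cos(theta2) = -0.73454
theta2 = 137.2684 degrees


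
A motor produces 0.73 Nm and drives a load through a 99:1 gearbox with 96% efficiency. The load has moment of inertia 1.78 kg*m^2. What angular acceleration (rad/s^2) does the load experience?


tau_out = tau_motor * N * eta
= 0.73 * 99 * 0.96 = 69.3792 Nm
alpha = tau_out / I = 69.3792 / 1.78
= 38.9771 rad/s^2


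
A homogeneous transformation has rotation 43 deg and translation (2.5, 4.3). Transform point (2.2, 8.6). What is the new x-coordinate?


x' = cos(theta)*px - sin(theta)*py + tx
= 0.7314*2.2 - 0.682*8.6 + 2.5
= -1.7562


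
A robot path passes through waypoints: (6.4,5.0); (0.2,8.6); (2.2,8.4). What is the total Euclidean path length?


Segment lengths:
  seg1 = sqrt((-6.2)^2 + (3.6)^2) = 7.1694
  seg2 = sqrt((2.0)^2 + (-0.2)^2) = 2.01
Total = 9.1794


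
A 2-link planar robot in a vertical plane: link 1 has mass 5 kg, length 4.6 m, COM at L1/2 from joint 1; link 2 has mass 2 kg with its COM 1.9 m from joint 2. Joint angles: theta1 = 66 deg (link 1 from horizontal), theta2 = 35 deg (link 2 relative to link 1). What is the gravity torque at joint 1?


Horizontal distance from joint 1 to link-1 COM:
  x_c1 = (L1/2)*cos(t1) = 2.3 * 0.4067 = 0.9355 m
Horizontal distance from joint 1 to link-2 COM:
  x_c2 = L1*cos(t1) + Lc2*cos(t1+t2)
       = 4.6*0.4067 + 1.9*-0.1908 = 1.5085 m
tau1 = m1*g*x_c1 + m2*g*x_c2
     = 5*9.81*0.9355 + 2*9.81*1.5085
     = 45.886 + 29.5958
     = 75.4818 Nm


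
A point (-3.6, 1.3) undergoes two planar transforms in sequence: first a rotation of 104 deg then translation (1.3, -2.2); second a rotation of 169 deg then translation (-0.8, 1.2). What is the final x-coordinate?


After transform 1:
x1 = cos(104)*-3.6 - sin(104)*1.3 + 1.3 = 0.9095
y1 = sin(104)*-3.6 + cos(104)*1.3 + -2.2 = -6.0076
After transform 2:
x2 = cos(169)*0.9095 - sin(169)*-6.0076 + -0.8
= -0.5465


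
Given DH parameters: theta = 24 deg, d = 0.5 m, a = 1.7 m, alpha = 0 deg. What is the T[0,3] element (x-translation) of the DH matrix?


T[0,3] = a * cos(theta)
= 1.7 * cos(24 deg)
= 1.7 * 0.9135
= 1.553


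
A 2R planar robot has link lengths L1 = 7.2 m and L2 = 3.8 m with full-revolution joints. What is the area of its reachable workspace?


r_max = L1 + L2 = 11.0 m
r_min = |L1 - L2| = 3.4 m
Area = pi*(r_max^2 - r_min^2)
= pi*(121.0 - 11.56)
= pi * 109.44
= 343.8159 m^2


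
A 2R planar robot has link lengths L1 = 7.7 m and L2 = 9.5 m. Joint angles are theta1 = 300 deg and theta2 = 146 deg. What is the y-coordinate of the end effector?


Convert angles to radians: theta1 = 5.236, theta2 = 2.5482
y = L1*sin(theta1) + L2*sin(theta1+theta2)
y = -6.6684 + 9.4769
y = 2.8085


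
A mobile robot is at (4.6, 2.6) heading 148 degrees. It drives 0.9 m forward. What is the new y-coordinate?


y_new = y0 + d*sin(theta)
= 2.6 + 0.9*sin(148)
= 2.6 + 0.4769
= 3.0769


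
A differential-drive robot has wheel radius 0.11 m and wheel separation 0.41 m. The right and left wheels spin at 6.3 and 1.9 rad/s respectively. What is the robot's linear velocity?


vR = r*wR = 0.11*6.3 = 0.693 m/s
vL = r*wL = 0.11*1.9 = 0.209 m/s
v = (vR+vL)/2 = 0.451 m/s
omega = (vR-vL)/L = 1.1805 rad/s
linear velocity = 0.451 m/s


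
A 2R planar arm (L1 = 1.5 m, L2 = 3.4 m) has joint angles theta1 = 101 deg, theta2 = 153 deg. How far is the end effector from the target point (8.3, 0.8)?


End effector via forward kinematics:
x = L1*cos(t1) + L2*cos(t1+t2) = -1.2234
y = L1*sin(t1) + L2*sin(t1+t2) = -1.7958
Distance to target:
d = sqrt((8.3 - -1.2234)^2 + (0.8 - -1.7958)^2)
= sqrt(90.6948 + 6.7384)
= 9.8708 m


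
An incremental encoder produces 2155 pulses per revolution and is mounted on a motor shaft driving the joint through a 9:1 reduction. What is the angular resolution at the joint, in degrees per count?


counts per rev = 2155
effective counts at joint = 2155 * 9 = 19395
resolution = 360 / 19395
= 0.0186 deg/count


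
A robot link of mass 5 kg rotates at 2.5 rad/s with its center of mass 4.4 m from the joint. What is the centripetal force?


F = m * omega^2 * r
= 5 * 2.5^2 * 4.4
= 5 * 6.25 * 4.4
= 137.5 N


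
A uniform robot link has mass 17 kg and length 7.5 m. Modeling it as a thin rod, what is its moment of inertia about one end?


I = (1/3) * m * L^2
= (1/3) * 17 * 7.5^2
= 0.333333 * 17 * 56.25
= 318.75 kg*m^2


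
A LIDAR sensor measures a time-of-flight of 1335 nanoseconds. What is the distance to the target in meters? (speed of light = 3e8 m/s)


tof = 1335 ns = 1.335e-06 s
dist = c * tof / 2
= 3e8 * 1.335e-06 / 2
= 200.25 m


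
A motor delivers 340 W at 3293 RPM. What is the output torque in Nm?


omega = 3293 * 2*pi/60 = 344.8422 rad/s
tau = P / omega = 340 / 344.8422
= 0.986 Nm


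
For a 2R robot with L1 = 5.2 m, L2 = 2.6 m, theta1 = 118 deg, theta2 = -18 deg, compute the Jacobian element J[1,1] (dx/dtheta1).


J[1,1] = -L1*sin(t1) - L2*sin(t1+t2)
= -5.2*sin(118) - 2.6*sin(100)
= -7.1518


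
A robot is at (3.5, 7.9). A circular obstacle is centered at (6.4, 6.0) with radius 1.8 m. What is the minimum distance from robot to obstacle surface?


center_dist = sqrt((3.5-6.4)^2 + (7.9-6.0)^2)
= sqrt(8.41 + 3.61)
= 3.467
min_dist = center_dist - radius = 3.467 - 1.8 = 1.667 m


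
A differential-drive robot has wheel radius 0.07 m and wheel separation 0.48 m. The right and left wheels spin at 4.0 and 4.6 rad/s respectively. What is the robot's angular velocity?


vR = r*wR = 0.07*4.0 = 0.28 m/s
vL = r*wL = 0.07*4.6 = 0.322 m/s
v = (vR+vL)/2 = 0.301 m/s
omega = (vR-vL)/L = -0.0875 rad/s
angular velocity = -0.0875 rad/s


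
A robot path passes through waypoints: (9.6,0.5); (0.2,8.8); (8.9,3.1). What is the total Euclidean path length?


Segment lengths:
  seg1 = sqrt((-9.4)^2 + (8.3)^2) = 12.5399
  seg2 = sqrt((8.7)^2 + (-5.7)^2) = 10.401
Total = 22.9409


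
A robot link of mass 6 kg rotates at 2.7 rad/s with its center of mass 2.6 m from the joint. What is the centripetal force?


F = m * omega^2 * r
= 6 * 2.7^2 * 2.6
= 6 * 7.29 * 2.6
= 113.724 N


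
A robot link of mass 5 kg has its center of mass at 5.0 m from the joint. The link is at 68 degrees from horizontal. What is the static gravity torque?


tau = m*g*L*cos(angle)
= 5 * 9.81 * 5.0 * cos(68 deg)
= 5 * 9.81 * 5.0 * 0.3746
= 91.8723 Nm


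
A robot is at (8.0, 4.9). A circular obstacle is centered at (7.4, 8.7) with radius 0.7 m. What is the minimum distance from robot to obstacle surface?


center_dist = sqrt((8.0-7.4)^2 + (4.9-8.7)^2)
= sqrt(0.36 + 14.44)
= 3.8471
min_dist = center_dist - radius = 3.8471 - 0.7 = 3.1471 m


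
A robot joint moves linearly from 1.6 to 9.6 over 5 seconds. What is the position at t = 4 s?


s = t/T = 4/5 = 0.8
p(t) = p0 + (pf-p0)*s
= 1.6 + (9.6 - 1.6) * 0.8
= 8.0


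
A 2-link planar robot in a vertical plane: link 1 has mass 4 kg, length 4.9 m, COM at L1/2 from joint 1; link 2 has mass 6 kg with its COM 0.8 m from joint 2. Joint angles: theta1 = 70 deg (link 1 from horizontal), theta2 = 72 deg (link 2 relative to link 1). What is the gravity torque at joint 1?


Horizontal distance from joint 1 to link-1 COM:
  x_c1 = (L1/2)*cos(t1) = 2.45 * 0.342 = 0.8379 m
Horizontal distance from joint 1 to link-2 COM:
  x_c2 = L1*cos(t1) + Lc2*cos(t1+t2)
       = 4.9*0.342 + 0.8*-0.788 = 1.0455 m
tau1 = m1*g*x_c1 + m2*g*x_c2
     = 4*9.81*0.8379 + 6*9.81*1.0455
     = 32.8811 + 61.5375
     = 94.4187 Nm


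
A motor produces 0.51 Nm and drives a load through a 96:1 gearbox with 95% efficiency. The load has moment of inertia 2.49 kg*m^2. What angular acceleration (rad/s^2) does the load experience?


tau_out = tau_motor * N * eta
= 0.51 * 96 * 0.95 = 46.512 Nm
alpha = tau_out / I = 46.512 / 2.49
= 18.6795 rad/s^2


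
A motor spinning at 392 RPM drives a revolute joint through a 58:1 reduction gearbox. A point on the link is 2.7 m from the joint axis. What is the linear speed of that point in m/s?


omega_motor = 392 * 2*pi/60 = 41.0501 rad/s
omega_joint = omega_motor / 58 = 0.7078 rad/s
v = omega_joint * r = 0.7078 * 2.7
= 1.911 m/s


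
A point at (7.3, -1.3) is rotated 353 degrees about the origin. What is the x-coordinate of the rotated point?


x' = x*cos(theta) - y*sin(theta)
cos(353 deg) = 0.9925, sin(353 deg) = -0.1219
x' = 7.3 * 0.9925 - -1.3 * -0.1219
= 7.2456 - 0.1584
= 7.0872


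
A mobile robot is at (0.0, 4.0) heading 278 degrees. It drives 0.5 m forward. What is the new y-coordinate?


y_new = y0 + d*sin(theta)
= 4.0 + 0.5*sin(278)
= 4.0 + -0.4951
= 3.5049


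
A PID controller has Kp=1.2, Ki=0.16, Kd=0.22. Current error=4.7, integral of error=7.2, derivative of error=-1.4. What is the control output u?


u = Kp*e + Ki*int(e) + Kd*de/dt
= 1.2*4.7 + 0.16*7.2 + 0.22*(-1.4)
= 5.64 + 1.152 + -0.308
= 6.484


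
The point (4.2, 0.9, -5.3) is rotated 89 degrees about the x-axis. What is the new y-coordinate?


Rotation about x-axis: y' = y*cos(theta) - z*sin(theta)
= 0.9 * 0.0175 - -5.3 * 0.9998
= 5.3149


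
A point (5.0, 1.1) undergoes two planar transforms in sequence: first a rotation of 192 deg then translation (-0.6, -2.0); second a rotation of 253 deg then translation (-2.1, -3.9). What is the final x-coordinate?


After transform 1:
x1 = cos(192)*5.0 - sin(192)*1.1 + -0.6 = -5.262
y1 = sin(192)*5.0 + cos(192)*1.1 + -2.0 = -4.1155
After transform 2:
x2 = cos(253)*-5.262 - sin(253)*-4.1155 + -2.1
= -4.4972


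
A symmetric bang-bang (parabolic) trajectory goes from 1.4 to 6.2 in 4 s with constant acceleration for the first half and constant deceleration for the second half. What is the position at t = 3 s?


Symmetric rest-to-rest: each phase covers (pf-p0)/2 in time T/2. 0.5*a*(T/2)^2 = (pf-p0)/2 => a = 4*(pf-p0)/T^2
a = 4*(6.2-1.4)/4^2 = 1.2
t = 3 is in the deceleration phase (t > T/2).
p = pf - 0.5*a*(T-t)^2 = 6.2 - 0.5*1.2*1^2
= 5.6


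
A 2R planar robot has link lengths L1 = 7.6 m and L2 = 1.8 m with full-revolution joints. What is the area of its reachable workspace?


r_max = L1 + L2 = 9.4 m
r_min = |L1 - L2| = 5.8 m
Area = pi*(r_max^2 - r_min^2)
= pi*(88.36 - 33.64)
= pi * 54.72
= 171.908 m^2


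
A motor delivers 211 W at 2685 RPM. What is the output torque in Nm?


omega = 2685 * 2*pi/60 = 281.1725 rad/s
tau = P / omega = 211 / 281.1725
= 0.7504 Nm


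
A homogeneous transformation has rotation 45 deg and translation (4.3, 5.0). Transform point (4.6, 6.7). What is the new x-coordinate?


x' = cos(theta)*px - sin(theta)*py + tx
= 0.7071*4.6 - 0.7071*6.7 + 4.3
= 2.8151


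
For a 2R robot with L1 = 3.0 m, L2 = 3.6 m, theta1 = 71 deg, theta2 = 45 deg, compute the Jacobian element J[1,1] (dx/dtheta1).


J[1,1] = -L1*sin(t1) - L2*sin(t1+t2)
= -3.0*sin(71) - 3.6*sin(116)
= -6.0722


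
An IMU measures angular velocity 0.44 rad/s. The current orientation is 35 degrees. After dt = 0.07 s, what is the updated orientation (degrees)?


delta_theta = w * dt = 0.44 * 0.07 = 0.0308 rad
= 1.7647 deg
theta_new = 35 + 1.7647 = 36.7647 deg


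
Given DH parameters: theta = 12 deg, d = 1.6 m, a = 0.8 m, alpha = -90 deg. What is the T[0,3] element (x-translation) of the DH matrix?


T[0,3] = a * cos(theta)
= 0.8 * cos(12 deg)
= 0.8 * 0.9781
= 0.7825


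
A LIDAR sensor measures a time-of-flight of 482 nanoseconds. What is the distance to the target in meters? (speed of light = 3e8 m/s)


tof = 482 ns = 4.82e-07 s
dist = c * tof / 2
= 3e8 * 4.82e-07 / 2
= 72.3 m


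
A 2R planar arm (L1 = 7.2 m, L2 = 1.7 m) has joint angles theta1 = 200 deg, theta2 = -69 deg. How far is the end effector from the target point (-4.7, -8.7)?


End effector via forward kinematics:
x = L1*cos(t1) + L2*cos(t1+t2) = -7.8811
y = L1*sin(t1) + L2*sin(t1+t2) = -1.1795
Distance to target:
d = sqrt((-4.7 - -7.8811)^2 + (-8.7 - -1.1795)^2)
= sqrt(10.1193 + 56.5573)
= 8.1656 m


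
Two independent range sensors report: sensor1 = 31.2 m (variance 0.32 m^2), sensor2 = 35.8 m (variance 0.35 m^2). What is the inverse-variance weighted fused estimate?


w1 = (1/var1) / (1/var1 + 1/var2)
   = 3.125 / (3.125 + 2.8571) = 0.5224
w2 = 1 - w1 = 0.4776
fused = w1*s1 + w2*s2 = 16.2985 + 17.0985
= 33.397 m


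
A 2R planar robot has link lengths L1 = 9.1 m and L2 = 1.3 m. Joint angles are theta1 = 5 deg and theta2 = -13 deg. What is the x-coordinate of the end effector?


Convert angles to radians: theta1 = 0.0873, theta2 = -0.2269
x = L1*cos(theta1) + L2*cos(theta1+theta2)
x = 9.0654 + 1.2873
x = 10.3527


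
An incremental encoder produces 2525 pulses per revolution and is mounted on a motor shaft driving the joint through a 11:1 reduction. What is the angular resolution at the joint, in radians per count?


counts per rev = 2525
effective counts at joint = 2525 * 11 = 27775
resolution = 2*pi / 27775
= 2.2622e-04 rad/count


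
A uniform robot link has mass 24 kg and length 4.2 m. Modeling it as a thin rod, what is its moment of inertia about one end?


I = (1/3) * m * L^2
= (1/3) * 24 * 4.2^2
= 0.333333 * 24 * 17.64
= 141.12 kg*m^2


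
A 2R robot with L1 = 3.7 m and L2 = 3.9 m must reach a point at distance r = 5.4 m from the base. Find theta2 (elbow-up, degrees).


cos(theta2) = (r^2 - L1^2 - L2^2) / (2*L1*L2)
cos(theta2) = (29.16 - 13.69 - 15.21) / 28.86
cos(theta2) = 0.009009
theta2 = 89.4838 degrees


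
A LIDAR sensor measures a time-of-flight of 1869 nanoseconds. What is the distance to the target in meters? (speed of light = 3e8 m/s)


tof = 1869 ns = 1.869e-06 s
dist = c * tof / 2
= 3e8 * 1.869e-06 / 2
= 280.35 m


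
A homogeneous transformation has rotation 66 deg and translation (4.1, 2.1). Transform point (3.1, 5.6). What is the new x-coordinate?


x' = cos(theta)*px - sin(theta)*py + tx
= 0.4067*3.1 - 0.9135*5.6 + 4.1
= 0.245


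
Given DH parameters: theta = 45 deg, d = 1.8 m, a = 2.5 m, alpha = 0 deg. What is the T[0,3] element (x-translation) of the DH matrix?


T[0,3] = a * cos(theta)
= 2.5 * cos(45 deg)
= 2.5 * 0.7071
= 1.7678


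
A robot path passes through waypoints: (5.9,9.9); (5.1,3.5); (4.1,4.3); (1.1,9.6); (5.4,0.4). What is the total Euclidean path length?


Segment lengths:
  seg1 = sqrt((-0.8)^2 + (-6.4)^2) = 6.4498
  seg2 = sqrt((-1.0)^2 + (0.8)^2) = 1.2806
  seg3 = sqrt((-3.0)^2 + (5.3)^2) = 6.0902
  seg4 = sqrt((4.3)^2 + (-9.2)^2) = 10.1553
Total = 23.9759


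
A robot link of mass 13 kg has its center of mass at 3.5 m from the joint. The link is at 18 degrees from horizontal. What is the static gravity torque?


tau = m*g*L*cos(angle)
= 13 * 9.81 * 3.5 * cos(18 deg)
= 13 * 9.81 * 3.5 * 0.9511
= 424.5088 Nm


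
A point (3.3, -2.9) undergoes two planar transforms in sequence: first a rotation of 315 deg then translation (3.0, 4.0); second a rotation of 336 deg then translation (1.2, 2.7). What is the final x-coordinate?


After transform 1:
x1 = cos(315)*3.3 - sin(315)*-2.9 + 3.0 = 3.2828
y1 = sin(315)*3.3 + cos(315)*-2.9 + 4.0 = -0.3841
After transform 2:
x2 = cos(336)*3.2828 - sin(336)*-0.3841 + 1.2
= 4.0428


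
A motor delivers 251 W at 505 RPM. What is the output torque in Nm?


omega = 505 * 2*pi/60 = 52.8835 rad/s
tau = P / omega = 251 / 52.8835
= 4.7463 Nm


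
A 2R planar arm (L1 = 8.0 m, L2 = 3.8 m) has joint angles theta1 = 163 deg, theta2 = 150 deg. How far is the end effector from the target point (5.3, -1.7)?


End effector via forward kinematics:
x = L1*cos(t1) + L2*cos(t1+t2) = -5.0588
y = L1*sin(t1) + L2*sin(t1+t2) = -0.4402
Distance to target:
d = sqrt((5.3 - -5.0588)^2 + (-1.7 - -0.4402)^2)
= sqrt(107.3057 + 1.5872)
= 10.4352 m


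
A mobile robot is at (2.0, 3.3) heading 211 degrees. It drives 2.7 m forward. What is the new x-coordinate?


x_new = x0 + d*cos(theta)
= 2.0 + 2.7*cos(211)
= 2.0 + -2.3144
= -0.3144


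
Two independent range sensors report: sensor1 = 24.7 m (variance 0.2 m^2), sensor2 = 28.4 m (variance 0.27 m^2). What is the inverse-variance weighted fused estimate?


w1 = (1/var1) / (1/var1 + 1/var2)
   = 5.0 / (5.0 + 3.7037) = 0.5745
w2 = 1 - w1 = 0.4255
fused = w1*s1 + w2*s2 = 14.1894 + 12.0851
= 26.2745 m


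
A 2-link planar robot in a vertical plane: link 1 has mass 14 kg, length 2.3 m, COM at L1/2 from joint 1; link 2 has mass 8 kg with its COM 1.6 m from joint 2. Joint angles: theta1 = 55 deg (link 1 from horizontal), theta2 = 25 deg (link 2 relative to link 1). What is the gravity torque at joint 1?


Horizontal distance from joint 1 to link-1 COM:
  x_c1 = (L1/2)*cos(t1) = 1.15 * 0.5736 = 0.6596 m
Horizontal distance from joint 1 to link-2 COM:
  x_c2 = L1*cos(t1) + Lc2*cos(t1+t2)
       = 2.3*0.5736 + 1.6*0.1736 = 1.5971 m
tau1 = m1*g*x_c1 + m2*g*x_c2
     = 14*9.81*0.6596 + 8*9.81*1.5971
     = 90.5912 + 125.3375
     = 215.9287 Nm


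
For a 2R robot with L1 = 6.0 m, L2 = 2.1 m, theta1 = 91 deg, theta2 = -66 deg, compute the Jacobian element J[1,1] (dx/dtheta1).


J[1,1] = -L1*sin(t1) - L2*sin(t1+t2)
= -6.0*sin(91) - 2.1*sin(25)
= -6.8866


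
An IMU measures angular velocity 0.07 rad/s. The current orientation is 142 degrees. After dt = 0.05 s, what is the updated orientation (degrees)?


delta_theta = w * dt = 0.07 * 0.05 = 0.0035 rad
= 0.2005 deg
theta_new = 142 + 0.2005 = 142.2005 deg


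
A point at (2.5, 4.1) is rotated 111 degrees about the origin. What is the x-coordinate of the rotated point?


x' = x*cos(theta) - y*sin(theta)
cos(111 deg) = -0.3584, sin(111 deg) = 0.9336
x' = 2.5 * -0.3584 - 4.1 * 0.9336
= -0.8959 - 3.8277
= -4.7236


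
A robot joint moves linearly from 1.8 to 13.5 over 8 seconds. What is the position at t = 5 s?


s = t/T = 5/8 = 0.625
p(t) = p0 + (pf-p0)*s
= 1.8 + (13.5 - 1.8) * 0.625
= 9.1125


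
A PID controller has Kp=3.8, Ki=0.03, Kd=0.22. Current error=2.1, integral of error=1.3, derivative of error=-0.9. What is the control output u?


u = Kp*e + Ki*int(e) + Kd*de/dt
= 3.8*2.1 + 0.03*1.3 + 0.22*(-0.9)
= 7.98 + 0.039 + -0.198
= 7.821


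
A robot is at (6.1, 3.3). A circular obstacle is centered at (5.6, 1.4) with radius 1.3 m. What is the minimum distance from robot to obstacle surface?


center_dist = sqrt((6.1-5.6)^2 + (3.3-1.4)^2)
= sqrt(0.25 + 3.61)
= 1.9647
min_dist = center_dist - radius = 1.9647 - 1.3 = 0.6647 m


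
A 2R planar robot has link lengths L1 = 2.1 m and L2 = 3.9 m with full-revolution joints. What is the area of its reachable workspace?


r_max = L1 + L2 = 6.0 m
r_min = |L1 - L2| = 1.8 m
Area = pi*(r_max^2 - r_min^2)
= pi*(36.0 - 3.24)
= pi * 32.76
= 102.9186 m^2


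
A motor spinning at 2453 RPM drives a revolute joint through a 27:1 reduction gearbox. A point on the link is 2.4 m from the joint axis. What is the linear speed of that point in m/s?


omega_motor = 2453 * 2*pi/60 = 256.8776 rad/s
omega_joint = omega_motor / 27 = 9.514 rad/s
v = omega_joint * r = 9.514 * 2.4
= 22.8336 m/s


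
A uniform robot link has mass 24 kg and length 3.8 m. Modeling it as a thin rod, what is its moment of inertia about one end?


I = (1/3) * m * L^2
= (1/3) * 24 * 3.8^2
= 0.333333 * 24 * 14.44
= 115.52 kg*m^2


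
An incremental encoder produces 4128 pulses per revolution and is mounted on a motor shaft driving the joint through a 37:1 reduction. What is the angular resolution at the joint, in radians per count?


counts per rev = 4128
effective counts at joint = 4128 * 37 = 152736
resolution = 2*pi / 152736
= 4.1138e-05 rad/count


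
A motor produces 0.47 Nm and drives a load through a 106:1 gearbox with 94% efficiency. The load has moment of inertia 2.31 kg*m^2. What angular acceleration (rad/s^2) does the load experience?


tau_out = tau_motor * N * eta
= 0.47 * 106 * 0.94 = 46.8308 Nm
alpha = tau_out / I = 46.8308 / 2.31
= 20.2731 rad/s^2


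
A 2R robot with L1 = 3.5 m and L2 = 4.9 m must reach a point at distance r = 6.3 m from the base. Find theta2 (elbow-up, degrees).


cos(theta2) = (r^2 - L1^2 - L2^2) / (2*L1*L2)
cos(theta2) = (39.69 - 12.25 - 24.01) / 34.3
cos(theta2) = 0.1
theta2 = 84.2608 degrees


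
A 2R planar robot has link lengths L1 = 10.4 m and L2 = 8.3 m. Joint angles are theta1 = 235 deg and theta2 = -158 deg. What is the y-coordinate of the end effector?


Convert angles to radians: theta1 = 4.1015, theta2 = -2.7576
y = L1*sin(theta1) + L2*sin(theta1+theta2)
y = -8.5192 + 8.0873
y = -0.4319


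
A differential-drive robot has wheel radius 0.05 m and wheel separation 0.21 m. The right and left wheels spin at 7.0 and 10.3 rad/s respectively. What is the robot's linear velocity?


vR = r*wR = 0.05*7.0 = 0.35 m/s
vL = r*wL = 0.05*10.3 = 0.515 m/s
v = (vR+vL)/2 = 0.4325 m/s
omega = (vR-vL)/L = -0.7857 rad/s
linear velocity = 0.4325 m/s


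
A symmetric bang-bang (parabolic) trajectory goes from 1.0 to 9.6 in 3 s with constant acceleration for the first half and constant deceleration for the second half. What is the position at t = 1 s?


Symmetric rest-to-rest: each phase covers (pf-p0)/2 in time T/2. 0.5*a*(T/2)^2 = (pf-p0)/2 => a = 4*(pf-p0)/T^2
a = 4*(9.6-1.0)/3^2 = 3.8222
t = 1 is in the acceleration phase (t <= T/2).
p = p0 + 0.5*a*t^2 = 1.0 + 0.5*3.8222*1^2
= 2.9111


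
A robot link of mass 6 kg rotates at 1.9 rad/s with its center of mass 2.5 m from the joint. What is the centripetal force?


F = m * omega^2 * r
= 6 * 1.9^2 * 2.5
= 6 * 3.61 * 2.5
= 54.15 N


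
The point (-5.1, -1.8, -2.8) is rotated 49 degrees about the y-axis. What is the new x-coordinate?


Rotation about y-axis: x' = x*cos(theta) + z*sin(theta)
= -5.1 * 0.6561 + -2.8 * 0.7547
= -5.4591


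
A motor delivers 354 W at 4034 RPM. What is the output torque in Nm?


omega = 4034 * 2*pi/60 = 422.4395 rad/s
tau = P / omega = 354 / 422.4395
= 0.838 Nm


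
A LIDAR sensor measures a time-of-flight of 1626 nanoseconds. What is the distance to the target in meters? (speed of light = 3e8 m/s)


tof = 1626 ns = 1.626e-06 s
dist = c * tof / 2
= 3e8 * 1.626e-06 / 2
= 243.9 m


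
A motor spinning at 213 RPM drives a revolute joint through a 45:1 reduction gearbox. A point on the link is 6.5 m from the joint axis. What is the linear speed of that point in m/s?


omega_motor = 213 * 2*pi/60 = 22.3053 rad/s
omega_joint = omega_motor / 45 = 0.4957 rad/s
v = omega_joint * r = 0.4957 * 6.5
= 3.2219 m/s


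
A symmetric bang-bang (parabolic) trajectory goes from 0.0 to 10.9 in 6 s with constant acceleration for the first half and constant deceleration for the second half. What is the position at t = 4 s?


Symmetric rest-to-rest: each phase covers (pf-p0)/2 in time T/2. 0.5*a*(T/2)^2 = (pf-p0)/2 => a = 4*(pf-p0)/T^2
a = 4*(10.9-0.0)/6^2 = 1.2111
t = 4 is in the deceleration phase (t > T/2).
p = pf - 0.5*a*(T-t)^2 = 10.9 - 0.5*1.2111*2^2
= 8.4778


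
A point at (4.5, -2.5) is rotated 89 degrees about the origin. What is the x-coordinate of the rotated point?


x' = x*cos(theta) - y*sin(theta)
cos(89 deg) = 0.0175, sin(89 deg) = 0.9998
x' = 4.5 * 0.0175 - -2.5 * 0.9998
= 0.0785 - -2.4996
= 2.5782


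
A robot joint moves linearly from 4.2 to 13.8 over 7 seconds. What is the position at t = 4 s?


s = t/T = 4/7 = 0.5714
p(t) = p0 + (pf-p0)*s
= 4.2 + (13.8 - 4.2) * 0.5714
= 9.6857


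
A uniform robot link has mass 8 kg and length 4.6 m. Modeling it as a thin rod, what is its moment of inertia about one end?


I = (1/3) * m * L^2
= (1/3) * 8 * 4.6^2
= 0.333333 * 8 * 21.16
= 56.4267 kg*m^2


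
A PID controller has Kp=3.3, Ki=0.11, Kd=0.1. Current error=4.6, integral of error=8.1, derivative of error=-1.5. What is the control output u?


u = Kp*e + Ki*int(e) + Kd*de/dt
= 3.3*4.6 + 0.11*8.1 + 0.1*(-1.5)
= 15.18 + 0.891 + -0.15
= 15.921


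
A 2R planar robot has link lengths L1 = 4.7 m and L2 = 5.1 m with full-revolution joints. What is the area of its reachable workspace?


r_max = L1 + L2 = 9.8 m
r_min = |L1 - L2| = 0.4 m
Area = pi*(r_max^2 - r_min^2)
= pi*(96.04 - 0.16)
= pi * 95.88
= 301.2159 m^2


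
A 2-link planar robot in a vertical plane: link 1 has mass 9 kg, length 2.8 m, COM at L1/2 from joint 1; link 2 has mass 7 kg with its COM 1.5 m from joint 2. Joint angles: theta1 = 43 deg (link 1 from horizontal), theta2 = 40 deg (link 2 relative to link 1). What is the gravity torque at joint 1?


Horizontal distance from joint 1 to link-1 COM:
  x_c1 = (L1/2)*cos(t1) = 1.4 * 0.7314 = 1.0239 m
Horizontal distance from joint 1 to link-2 COM:
  x_c2 = L1*cos(t1) + Lc2*cos(t1+t2)
       = 2.8*0.7314 + 1.5*0.1219 = 2.2306 m
tau1 = m1*g*x_c1 + m2*g*x_c2
     = 9*9.81*1.0239 + 7*9.81*2.2306
     = 90.3997 + 153.1749
     = 243.5746 Nm


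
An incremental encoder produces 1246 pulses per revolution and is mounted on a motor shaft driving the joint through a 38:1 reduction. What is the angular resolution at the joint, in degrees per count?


counts per rev = 1246
effective counts at joint = 1246 * 38 = 47348
resolution = 360 / 47348
= 0.0076 deg/count


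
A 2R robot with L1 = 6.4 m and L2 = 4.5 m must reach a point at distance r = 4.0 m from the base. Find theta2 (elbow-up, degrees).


cos(theta2) = (r^2 - L1^2 - L2^2) / (2*L1*L2)
cos(theta2) = (16.0 - 40.96 - 20.25) / 57.6
cos(theta2) = -0.784896
theta2 = 141.711 degrees


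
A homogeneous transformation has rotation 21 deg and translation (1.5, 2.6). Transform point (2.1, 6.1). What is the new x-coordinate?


x' = cos(theta)*px - sin(theta)*py + tx
= 0.9336*2.1 - 0.3584*6.1 + 1.5
= 1.2745


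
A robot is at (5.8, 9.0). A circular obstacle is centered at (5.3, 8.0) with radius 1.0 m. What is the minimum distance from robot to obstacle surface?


center_dist = sqrt((5.8-5.3)^2 + (9.0-8.0)^2)
= sqrt(0.25 + 1.0)
= 1.118
min_dist = center_dist - radius = 1.118 - 1.0 = 0.118 m


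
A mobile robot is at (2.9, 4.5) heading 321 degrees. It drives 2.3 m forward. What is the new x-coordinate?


x_new = x0 + d*cos(theta)
= 2.9 + 2.3*cos(321)
= 2.9 + 1.7874
= 4.6874


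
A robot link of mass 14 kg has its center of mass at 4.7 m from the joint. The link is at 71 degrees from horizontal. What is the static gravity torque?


tau = m*g*L*cos(angle)
= 14 * 9.81 * 4.7 * cos(71 deg)
= 14 * 9.81 * 4.7 * 0.3256
= 210.1536 Nm


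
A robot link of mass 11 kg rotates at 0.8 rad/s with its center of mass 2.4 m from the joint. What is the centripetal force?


F = m * omega^2 * r
= 11 * 0.8^2 * 2.4
= 11 * 0.64 * 2.4
= 16.896 N


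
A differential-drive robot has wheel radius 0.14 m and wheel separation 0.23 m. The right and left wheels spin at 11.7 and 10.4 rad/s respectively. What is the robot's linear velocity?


vR = r*wR = 0.14*11.7 = 1.638 m/s
vL = r*wL = 0.14*10.4 = 1.456 m/s
v = (vR+vL)/2 = 1.547 m/s
omega = (vR-vL)/L = 0.7913 rad/s
linear velocity = 1.547 m/s


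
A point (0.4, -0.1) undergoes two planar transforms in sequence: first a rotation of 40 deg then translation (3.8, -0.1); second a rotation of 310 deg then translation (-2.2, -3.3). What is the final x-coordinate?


After transform 1:
x1 = cos(40)*0.4 - sin(40)*-0.1 + 3.8 = 4.1707
y1 = sin(40)*0.4 + cos(40)*-0.1 + -0.1 = 0.0805
After transform 2:
x2 = cos(310)*4.1707 - sin(310)*0.0805 + -2.2
= 0.5425


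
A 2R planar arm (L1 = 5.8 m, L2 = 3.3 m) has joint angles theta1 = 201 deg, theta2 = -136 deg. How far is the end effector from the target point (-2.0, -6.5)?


End effector via forward kinematics:
x = L1*cos(t1) + L2*cos(t1+t2) = -4.0201
y = L1*sin(t1) + L2*sin(t1+t2) = 0.9123
Distance to target:
d = sqrt((-2.0 - -4.0201)^2 + (-6.5 - 0.9123)^2)
= sqrt(4.0809 + 54.9419)
= 7.6826 m


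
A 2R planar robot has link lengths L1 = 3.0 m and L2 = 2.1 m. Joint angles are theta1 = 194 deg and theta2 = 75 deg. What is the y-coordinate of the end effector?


Convert angles to radians: theta1 = 3.3859, theta2 = 1.309
y = L1*sin(theta1) + L2*sin(theta1+theta2)
y = -0.7258 + -2.0997
y = -2.8254


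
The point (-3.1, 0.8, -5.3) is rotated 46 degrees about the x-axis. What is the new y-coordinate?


Rotation about x-axis: y' = y*cos(theta) - z*sin(theta)
= 0.8 * 0.6947 - -5.3 * 0.7193
= 4.3682


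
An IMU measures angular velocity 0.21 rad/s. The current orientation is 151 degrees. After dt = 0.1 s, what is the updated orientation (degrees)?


delta_theta = w * dt = 0.21 * 0.1 = 0.021 rad
= 1.2032 deg
theta_new = 151 + 1.2032 = 152.2032 deg


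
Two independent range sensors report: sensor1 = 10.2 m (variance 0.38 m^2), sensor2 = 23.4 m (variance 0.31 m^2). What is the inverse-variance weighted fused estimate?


w1 = (1/var1) / (1/var1 + 1/var2)
   = 2.6316 / (2.6316 + 3.2258) = 0.4493
w2 = 1 - w1 = 0.5507
fused = w1*s1 + w2*s2 = 4.5826 + 12.887
= 17.4696 m


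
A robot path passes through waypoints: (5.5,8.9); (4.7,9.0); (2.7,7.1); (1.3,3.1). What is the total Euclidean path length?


Segment lengths:
  seg1 = sqrt((-0.8)^2 + (0.1)^2) = 0.8062
  seg2 = sqrt((-2.0)^2 + (-1.9)^2) = 2.7586
  seg3 = sqrt((-1.4)^2 + (-4.0)^2) = 4.2379
Total = 7.8028


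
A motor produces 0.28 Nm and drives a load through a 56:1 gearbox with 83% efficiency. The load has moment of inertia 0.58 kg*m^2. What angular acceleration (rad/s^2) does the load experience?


tau_out = tau_motor * N * eta
= 0.28 * 56 * 0.83 = 13.0144 Nm
alpha = tau_out / I = 13.0144 / 0.58
= 22.4386 rad/s^2


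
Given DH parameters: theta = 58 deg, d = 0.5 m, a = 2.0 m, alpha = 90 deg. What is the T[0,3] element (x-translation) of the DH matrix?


T[0,3] = a * cos(theta)
= 2.0 * cos(58 deg)
= 2.0 * 0.5299
= 1.0598


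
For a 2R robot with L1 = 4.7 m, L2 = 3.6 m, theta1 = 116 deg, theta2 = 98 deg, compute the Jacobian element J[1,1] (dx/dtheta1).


J[1,1] = -L1*sin(t1) - L2*sin(t1+t2)
= -4.7*sin(116) - 3.6*sin(214)
= -2.2112


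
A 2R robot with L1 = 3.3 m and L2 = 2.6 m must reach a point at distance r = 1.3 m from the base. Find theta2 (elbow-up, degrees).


cos(theta2) = (r^2 - L1^2 - L2^2) / (2*L1*L2)
cos(theta2) = (1.69 - 10.89 - 6.76) / 17.16
cos(theta2) = -0.93007
theta2 = 158.4457 degrees


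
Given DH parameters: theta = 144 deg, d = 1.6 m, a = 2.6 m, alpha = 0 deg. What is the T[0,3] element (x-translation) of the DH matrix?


T[0,3] = a * cos(theta)
= 2.6 * cos(144 deg)
= 2.6 * -0.809
= -2.1034


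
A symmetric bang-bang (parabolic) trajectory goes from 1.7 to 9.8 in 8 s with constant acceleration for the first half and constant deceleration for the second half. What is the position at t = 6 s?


Symmetric rest-to-rest: each phase covers (pf-p0)/2 in time T/2. 0.5*a*(T/2)^2 = (pf-p0)/2 => a = 4*(pf-p0)/T^2
a = 4*(9.8-1.7)/8^2 = 0.5063
t = 6 is in the deceleration phase (t > T/2).
p = pf - 0.5*a*(T-t)^2 = 9.8 - 0.5*0.5063*2^2
= 8.7875


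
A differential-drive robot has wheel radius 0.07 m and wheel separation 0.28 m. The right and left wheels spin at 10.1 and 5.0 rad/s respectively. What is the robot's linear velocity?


vR = r*wR = 0.07*10.1 = 0.707 m/s
vL = r*wL = 0.07*5.0 = 0.35 m/s
v = (vR+vL)/2 = 0.5285 m/s
omega = (vR-vL)/L = 1.275 rad/s
linear velocity = 0.5285 m/s


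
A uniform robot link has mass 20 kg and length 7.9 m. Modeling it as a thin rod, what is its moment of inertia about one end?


I = (1/3) * m * L^2
= (1/3) * 20 * 7.9^2
= 0.333333 * 20 * 62.41
= 416.0667 kg*m^2


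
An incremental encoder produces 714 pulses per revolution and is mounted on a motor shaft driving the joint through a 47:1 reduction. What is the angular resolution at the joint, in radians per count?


counts per rev = 714
effective counts at joint = 714 * 47 = 33558
resolution = 2*pi / 33558
= 1.8723e-04 rad/count
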